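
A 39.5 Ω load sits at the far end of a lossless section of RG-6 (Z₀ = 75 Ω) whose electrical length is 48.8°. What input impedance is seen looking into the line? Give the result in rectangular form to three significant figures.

Z_in ≈ 66.8 + j45.5 Ω

tan(βl) = tan(48.8°) = 1.14
Z_in = Z_0·(Z_L + jZ_0·tanβl)/(Z_0 + jZ_L·tanβl)
     = 75·(39.5 + j85.7)/(75 + j45.1)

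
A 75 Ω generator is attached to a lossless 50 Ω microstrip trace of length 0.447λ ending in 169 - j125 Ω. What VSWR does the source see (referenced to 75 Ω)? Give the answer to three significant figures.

βl = 2π × 0.447 = 161°
tan(βl) = -0.346
Z_in = Z_0·(Z_L + jZ_0·tanβl)/(Z_0 + jZ_L·tanβl) = 137 + j129 Ω
Γ_s = (Z_in − Z_s)/(Z_in + Z_s) = (61.6 + j129)/(212 + j129), |Γ_s| = 0.576
VSWR = (1 + |Γ_s|)/(1 − |Γ_s|)

VSWR ≈ 3.72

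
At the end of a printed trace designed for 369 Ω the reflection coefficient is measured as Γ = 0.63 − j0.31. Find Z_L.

Z_L = Z_0·(1 + Γ)/(1 − Γ) = 369·(1.63 − j0.31)/(0.37 + j0.31)

Z_L ≈ 803 − j982 Ω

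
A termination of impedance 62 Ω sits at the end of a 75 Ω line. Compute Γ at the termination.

Γ = -0.0949

Γ = (Z_L − Z_0)/(Z_L + Z_0) = (62 − 75)/(62 + 75) = -13/137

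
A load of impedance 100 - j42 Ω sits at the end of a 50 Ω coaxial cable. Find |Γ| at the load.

|Γ| ≈ 0.419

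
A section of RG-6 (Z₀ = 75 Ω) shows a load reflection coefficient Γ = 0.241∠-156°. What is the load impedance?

Z_L ≈ 47.1 − j9.81 Ω

Z_L = Z_0·(1 + Γ)/(1 − Γ) = 75·(0.78 − j0.098)/(1.22 + j0.098)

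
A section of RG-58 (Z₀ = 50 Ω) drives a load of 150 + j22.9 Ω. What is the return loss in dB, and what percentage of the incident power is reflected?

Γ = (100 + j22.9)/(200 + j22.9), |Γ| = 0.51
RL = −20·log₁₀(0.51) = 5.86 dB
P_refl/P_inc = |Γ|² = 0.26

RL ≈ 5.86 dB; 26% of incident power reflected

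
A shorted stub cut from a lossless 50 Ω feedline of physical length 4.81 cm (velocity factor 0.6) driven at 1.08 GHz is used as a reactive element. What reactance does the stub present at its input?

λ = v/f = 0.6·c / 1.08 GHz = 0.167 m
βl = 2π·l/λ = 2π × 0.289 = 104°
tan(βl) = -4.04
For a shorted stub, Z_in = jZ_0·tan(βl)

X_in ≈ -202 Ω (capacitive)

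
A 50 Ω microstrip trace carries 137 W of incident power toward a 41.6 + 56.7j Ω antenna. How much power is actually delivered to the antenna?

|Γ| = |(-8.4 + j56.7)/(91.6 + j56.7)| = 0.532
|Γ|² = 0.283
P_refl = |Γ|²·P_inc = 38.8 W, P_del = (1 − |Γ|²)·P_inc = 98.2 W

P_delivered ≈ 98.2 W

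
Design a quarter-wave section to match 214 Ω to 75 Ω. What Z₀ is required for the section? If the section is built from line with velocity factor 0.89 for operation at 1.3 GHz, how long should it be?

Z_qwt = √(Z_0·R_L) = √(75 × 214) = √16050
λ = 0.89·c/f = 0.205 m, so l = λ/4 = 0.0513 m

Z_qwt ≈ 127 Ω; length ≈ 5.13 cm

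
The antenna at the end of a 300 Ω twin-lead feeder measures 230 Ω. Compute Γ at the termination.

Γ = (Z_L − Z_0)/(Z_L + Z_0) = (230 − 300)/(230 + 300) = -70/530

Γ = -0.132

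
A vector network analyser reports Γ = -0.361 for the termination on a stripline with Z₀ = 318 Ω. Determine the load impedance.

Z_L = Z_0·(1 + Γ)/(1 − Γ) = 318·(0.639)/(1.36)

Z_L ≈ 149 Ω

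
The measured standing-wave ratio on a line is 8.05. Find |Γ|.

|Γ| ≈ 0.779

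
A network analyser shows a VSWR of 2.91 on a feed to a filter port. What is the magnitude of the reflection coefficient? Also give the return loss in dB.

|Γ| = (S − 1)/(S + 1) = (2.91 − 1)/(2.91 + 1) = 1.91/3.91
RL = −20·log₁₀|Γ| = −20·log₁₀(0.488)

|Γ| ≈ 0.488; return loss ≈ 6.22 dB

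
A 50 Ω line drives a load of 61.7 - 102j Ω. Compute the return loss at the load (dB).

Γ = (11.7 − j102)/(111.7 − j102), |Γ| = 0.679
RL = −20·log₁₀|Γ| = −20·log₁₀(0.679)

RL ≈ 3.37 dB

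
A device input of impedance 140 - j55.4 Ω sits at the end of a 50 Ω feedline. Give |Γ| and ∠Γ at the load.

Γ = (Z_L − Z_0)/(Z_L + Z_0) = (90 − j55.4)/(190 − j55.4)
|Γ| = 106/198 = 0.534

Γ ≈ 0.534 ∠ -15.4°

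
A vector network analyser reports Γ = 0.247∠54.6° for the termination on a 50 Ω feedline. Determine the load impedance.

Z_L = Z_0·(1 + Γ)/(1 − Γ) = 50·(1.14 + j0.201)/(0.857 − j0.201)

Z_L ≈ 60.6 + j26 Ω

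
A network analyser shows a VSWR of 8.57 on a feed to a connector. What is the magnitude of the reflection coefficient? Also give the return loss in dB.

|Γ| ≈ 0.791; return loss ≈ 2.04 dB

|Γ| = (S − 1)/(S + 1) = (8.57 − 1)/(8.57 + 1) = 7.57/9.57
RL = −20·log₁₀|Γ| = −20·log₁₀(0.791)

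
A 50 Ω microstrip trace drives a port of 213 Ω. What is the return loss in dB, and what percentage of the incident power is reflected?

Γ = (213 − 50)/(213 + 50) = 0.62
RL = −20·log₁₀(0.62) = 4.16 dB
P_refl/P_inc = |Γ|² = 0.384

RL ≈ 4.16 dB; 38.4% of incident power reflected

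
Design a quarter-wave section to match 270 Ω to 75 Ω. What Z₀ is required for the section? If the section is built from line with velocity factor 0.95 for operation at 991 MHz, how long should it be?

Z_qwt = √(Z_0·R_L) = √(75 × 270) = √20250
λ = 0.95·c/f = 0.288 m, so l = λ/4 = 0.0719 m

Z_qwt ≈ 142 Ω; length ≈ 7.19 cm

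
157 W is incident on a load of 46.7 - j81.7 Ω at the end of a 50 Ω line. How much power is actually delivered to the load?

|Γ| = |(-3.3 − j81.7)/(96.7 − j81.7)| = 0.646
|Γ|² = 0.417
P_refl = |Γ|²·P_inc = 65.5 W, P_del = (1 − |Γ|²)·P_inc = 91.5 W

P_delivered ≈ 91.5 W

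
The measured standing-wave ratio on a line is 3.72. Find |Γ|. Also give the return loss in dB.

|Γ| = (S − 1)/(S + 1) = (3.72 − 1)/(3.72 + 1) = 2.72/4.72
RL = −20·log₁₀|Γ| = −20·log₁₀(0.576)

|Γ| ≈ 0.576; return loss ≈ 4.79 dB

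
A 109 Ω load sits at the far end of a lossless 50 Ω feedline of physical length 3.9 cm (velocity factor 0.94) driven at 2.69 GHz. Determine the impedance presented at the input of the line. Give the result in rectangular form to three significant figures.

λ = v/f = 0.94·c / 2.69 GHz = 0.105 m
βl = 2π·l/λ = 2π × 0.372 = 134°
tan(βl) = tan(134°) = -1.04
Z_in = Z_0·(Z_L + jZ_0·tanβl)/(Z_0 + jZ_L·tanβl)
     = 50·(109 − j51.9)/(50 − j113)

Z_in ≈ 37 + j31.8 Ω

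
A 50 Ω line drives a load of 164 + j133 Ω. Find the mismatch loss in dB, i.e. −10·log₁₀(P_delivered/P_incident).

mismatch loss ≈ 2.87 dB

Γ = (114 + j133)/(214 + j133), |Γ| = 0.695
|Γ|² = 0.483, so P_del/P_inc = 1 − |Γ|² = 0.517
ML = −10·log₁₀(1 − |Γ|²)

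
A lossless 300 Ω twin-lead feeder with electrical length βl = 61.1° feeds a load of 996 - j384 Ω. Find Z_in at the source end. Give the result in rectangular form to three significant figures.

tan(βl) = tan(61.1°) = 1.81
Z_in = Z_0·(Z_L + jZ_0·tanβl)/(Z_0 + jZ_L·tanβl)
     = 300·(996 + j159)/(996 + j1800)

Z_in ≈ 90.4 − j116 Ω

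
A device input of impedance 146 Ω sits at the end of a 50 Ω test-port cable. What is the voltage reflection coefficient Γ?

Γ = 0.49

Γ = (Z_L − Z_0)/(Z_L + Z_0) = (146 − 50)/(146 + 50) = 96/196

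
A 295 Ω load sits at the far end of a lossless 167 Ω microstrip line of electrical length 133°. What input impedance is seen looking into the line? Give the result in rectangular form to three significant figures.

tan(βl) = tan(133°) = -1.07
Z_in = Z_0·(Z_L + jZ_0·tanβl)/(Z_0 + jZ_L·tanβl)
     = 167·(295 − j179)/(167 − j316)

Z_in ≈ 138 + j82.8 Ω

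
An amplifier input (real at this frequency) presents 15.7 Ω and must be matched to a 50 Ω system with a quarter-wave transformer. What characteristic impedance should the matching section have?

Z_qwt = √(Z_0·R_L) = √(50 × 15.7) = √785

Z_qwt ≈ 28 Ω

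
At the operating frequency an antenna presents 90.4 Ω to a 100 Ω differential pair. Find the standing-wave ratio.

Γ = (90.4 − 100)/(90.4 + 100) = -0.0504
VSWR = (1 + 0.0504)/(1 − 0.0504)

VSWR ≈ 1.11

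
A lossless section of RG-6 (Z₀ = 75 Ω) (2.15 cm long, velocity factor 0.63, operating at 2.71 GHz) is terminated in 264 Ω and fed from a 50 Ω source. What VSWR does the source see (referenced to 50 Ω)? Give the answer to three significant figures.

VSWR ≈ 2.76

λ = v/f = 0.63·c / 2.71 GHz = 0.0697 m
βl = 2π·l/λ = 2π × 0.308 = 111°
tan(βl) = -2.61
Z_in = Z_0·(Z_L + jZ_0·tanβl)/(Z_0 + jZ_L·tanβl) = 24.2 + j26.1 Ω
Γ_s = (Z_in − Z_s)/(Z_in + Z_s) = (-25.8 + j26.1)/(74.2 + j26.1), |Γ_s| = 0.467
VSWR = (1 + |Γ_s|)/(1 − |Γ_s|)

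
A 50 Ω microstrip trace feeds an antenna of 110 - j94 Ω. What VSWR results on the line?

VSWR ≈ 4.01

Γ = (Z_L − Z_0)/(Z_L + Z_0) = (60 − j94)/(160 − j94)
|Γ| = 112/186 = 0.601
VSWR = (1 + |Γ|)/(1 − |Γ|) = 1.6/0.399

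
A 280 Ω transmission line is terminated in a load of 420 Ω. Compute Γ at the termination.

Γ = (Z_L − Z_0)/(Z_L + Z_0) = (420 − 280)/(420 + 280) = 140/700

Γ = 0.2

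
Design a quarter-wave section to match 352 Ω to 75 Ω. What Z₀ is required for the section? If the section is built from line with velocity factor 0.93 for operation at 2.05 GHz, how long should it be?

Z_qwt ≈ 162 Ω; length ≈ 3.4 cm

Z_qwt = √(Z_0·R_L) = √(75 × 352) = √26400
λ = 0.93·c/f = 0.136 m, so l = λ/4 = 0.034 m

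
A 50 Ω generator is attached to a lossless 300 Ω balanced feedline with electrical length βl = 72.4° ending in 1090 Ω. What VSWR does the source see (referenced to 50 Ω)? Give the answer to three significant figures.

tan(βl) = 3.15
Z_in = Z_0·(Z_L + jZ_0·tanβl)/(Z_0 + jZ_L·tanβl) = 90.2 − j87.3 Ω
Γ_s = (Z_in − Z_s)/(Z_in + Z_s) = (40.2 − j87.3)/(140 − j87.3), |Γ_s| = 0.582
VSWR = (1 + |Γ_s|)/(1 − |Γ_s|)

VSWR ≈ 3.78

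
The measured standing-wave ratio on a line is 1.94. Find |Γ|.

|Γ| = (S − 1)/(S + 1) = (1.94 − 1)/(1.94 + 1) = 0.94/2.94

|Γ| ≈ 0.32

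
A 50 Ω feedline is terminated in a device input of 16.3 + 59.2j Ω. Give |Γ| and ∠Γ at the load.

Γ ≈ 0.766 ∠ 77.9°

Γ = (Z_L − Z_0)/(Z_L + Z_0) = (-33.7 + j59.2)/(66.3 + j59.2)
|Γ| = 68.1/88.9 = 0.766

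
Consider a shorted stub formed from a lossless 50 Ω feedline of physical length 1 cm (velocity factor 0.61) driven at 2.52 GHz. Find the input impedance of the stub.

λ = v/f = 0.61·c / 2.52 GHz = 0.0726 m
βl = 2π·l/λ = 2π × 0.138 = 49.6°
tan(βl) = 1.17
For a shorted stub, Z_in = jZ_0·tan(βl)

Z_in ≈ +j58.7 Ω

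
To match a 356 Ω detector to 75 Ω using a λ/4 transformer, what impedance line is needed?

Z_qwt ≈ 163 Ω

Z_qwt = √(Z_0·R_L) = √(75 × 356) = √26700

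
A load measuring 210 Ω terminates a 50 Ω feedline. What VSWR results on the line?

Γ = (210 − 50)/(210 + 50) = 0.615
VSWR = (1 + 0.615)/(1 − 0.615)

VSWR ≈ 4.2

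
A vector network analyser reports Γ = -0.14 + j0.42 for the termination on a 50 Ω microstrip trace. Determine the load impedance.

Z_L ≈ 27.2 + j28.5 Ω

Z_L = Z_0·(1 + Γ)/(1 − Γ) = 50·(0.86 + j0.42)/(1.14 − j0.42)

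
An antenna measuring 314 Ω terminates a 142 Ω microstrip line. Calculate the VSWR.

VSWR ≈ 2.21

For a purely resistive load, VSWR = R_L/Z_0 or Z_0/R_L (whichever > 1) = 314/142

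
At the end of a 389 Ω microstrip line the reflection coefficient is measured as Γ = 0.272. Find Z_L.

Z_L ≈ 680 Ω

Z_L = Z_0·(1 + Γ)/(1 − Γ) = 389·(1.27)/(0.728)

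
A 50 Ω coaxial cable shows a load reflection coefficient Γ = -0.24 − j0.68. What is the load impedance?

Z_L ≈ 12 − j34 Ω

Z_L = Z_0·(1 + Γ)/(1 − Γ) = 50·(0.76 − j0.68)/(1.24 + j0.68)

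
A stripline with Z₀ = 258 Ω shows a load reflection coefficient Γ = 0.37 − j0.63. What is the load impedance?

Z_L = Z_0·(1 + Γ)/(1 − Γ) = 258·(1.37 − j0.63)/(0.63 + j0.63)

Z_L ≈ 152 − j410 Ω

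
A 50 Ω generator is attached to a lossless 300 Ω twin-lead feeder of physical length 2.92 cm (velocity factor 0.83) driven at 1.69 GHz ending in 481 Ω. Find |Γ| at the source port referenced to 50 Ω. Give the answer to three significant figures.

λ = v/f = 0.83·c / 1.69 GHz = 0.147 m
βl = 2π·l/λ = 2π × 0.198 = 71.3°
tan(βl) = 2.96
Z_in = Z_0·(Z_L + jZ_0·tanβl)/(Z_0 + jZ_L·tanβl) = 200 − j59.3 Ω
Γ_s = (Z_in − Z_s)/(Z_in + Z_s) = (150 − j59.3)/(250 − j59.3), |Γ_s| = 0.627

|Γ| ≈ 0.627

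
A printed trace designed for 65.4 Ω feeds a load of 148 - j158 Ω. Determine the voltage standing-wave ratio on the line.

Γ = (Z_L − Z_0)/(Z_L + Z_0) = (82.6 − j158)/(213.4 − j158)
|Γ| = 178/266 = 0.671
VSWR = (1 + |Γ|)/(1 − |Γ|) = 1.67/0.329

VSWR ≈ 5.09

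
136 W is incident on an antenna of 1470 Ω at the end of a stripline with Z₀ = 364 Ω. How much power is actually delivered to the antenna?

Γ = (1470 − 364)/(1470 + 364) = 0.603
|Γ|² = 0.364
P_refl = |Γ|²·P_inc = 49.5 W, P_del = (1 − |Γ|²)·P_inc = 86.5 W

P_delivered ≈ 86.5 W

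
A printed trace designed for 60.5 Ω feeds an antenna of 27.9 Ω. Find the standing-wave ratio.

VSWR ≈ 2.17

For a purely resistive load, VSWR = R_L/Z_0 or Z_0/R_L (whichever > 1) = 60.5/27.9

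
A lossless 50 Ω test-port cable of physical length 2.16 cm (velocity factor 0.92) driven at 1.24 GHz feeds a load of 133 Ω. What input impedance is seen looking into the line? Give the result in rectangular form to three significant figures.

Z_in ≈ 44.4 − j47.7 Ω

λ = v/f = 0.92·c / 1.24 GHz = 0.223 m
βl = 2π·l/λ = 2π × 0.097 = 34.9°
tan(βl) = tan(34.9°) = 0.699
Z_in = Z_0·(Z_L + jZ_0·tanβl)/(Z_0 + jZ_L·tanβl)
     = 50·(133 + j34.9)/(50 + j92.9)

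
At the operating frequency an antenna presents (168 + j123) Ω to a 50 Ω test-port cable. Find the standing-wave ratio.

VSWR ≈ 5.27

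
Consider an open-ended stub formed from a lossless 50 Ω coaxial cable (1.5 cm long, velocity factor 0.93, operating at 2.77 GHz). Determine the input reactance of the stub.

λ = v/f = 0.93·c / 2.77 GHz = 0.101 m
βl = 2π·l/λ = 2π × 0.149 = 53.6°
tan(βl) = 1.36
For an open-ended stub, Z_in = −jZ_0·cot(βl) = −jZ_0/tan(βl)

X_in ≈ -36.8 Ω (capacitive)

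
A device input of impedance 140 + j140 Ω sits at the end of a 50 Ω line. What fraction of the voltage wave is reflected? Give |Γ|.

Γ = (Z_L − Z_0)/(Z_L + Z_0) = (90 + j140)/(190 + j140)
|Γ| = 166/236

|Γ| ≈ 0.705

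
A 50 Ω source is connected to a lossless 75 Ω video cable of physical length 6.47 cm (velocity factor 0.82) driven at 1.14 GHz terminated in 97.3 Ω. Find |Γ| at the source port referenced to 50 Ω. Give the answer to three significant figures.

|Γ| ≈ 0.124

λ = v/f = 0.82·c / 1.14 GHz = 0.216 m
βl = 2π·l/λ = 2π × 0.3 = 108°
tan(βl) = -3.09
Z_in = Z_0·(Z_L + jZ_0·tanβl)/(Z_0 + jZ_L·tanβl) = 60.1 + j9.28 Ω
Γ_s = (Z_in − Z_s)/(Z_in + Z_s) = (10.1 + j9.28)/(110 + j9.28), |Γ_s| = 0.124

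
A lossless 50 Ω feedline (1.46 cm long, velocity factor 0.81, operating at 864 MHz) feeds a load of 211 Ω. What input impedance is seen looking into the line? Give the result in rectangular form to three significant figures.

Z_in ≈ 77.4 − j93.6 Ω

λ = v/f = 0.81·c / 864 MHz = 0.281 m
βl = 2π·l/λ = 2π × 0.0519 = 18.7°
tan(βl) = tan(18.7°) = 0.338
Z_in = Z_0·(Z_L + jZ_0·tanβl)/(Z_0 + jZ_L·tanβl)
     = 50·(211 + j16.9)/(50 + j71.4)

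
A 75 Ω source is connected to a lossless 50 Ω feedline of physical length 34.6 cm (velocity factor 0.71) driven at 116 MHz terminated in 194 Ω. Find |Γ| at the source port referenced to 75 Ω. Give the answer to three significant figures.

|Γ| ≈ 0.686

λ = v/f = 0.71·c / 116 MHz = 1.84 m
βl = 2π·l/λ = 2π × 0.188 = 67.8°
tan(βl) = 2.45
Z_in = Z_0·(Z_L + jZ_0·tanβl)/(Z_0 + jZ_L·tanβl) = 14.9 − j18.8 Ω
Γ_s = (Z_in − Z_s)/(Z_in + Z_s) = (-60.1 − j18.8)/(89.9 − j18.8), |Γ_s| = 0.686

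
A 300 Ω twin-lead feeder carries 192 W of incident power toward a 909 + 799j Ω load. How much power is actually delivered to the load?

|Γ| = |(609 + j799)/(1209 + j799)| = 0.693
|Γ|² = 0.481
P_refl = |Γ|²·P_inc = 92.3 W, P_del = (1 − |Γ|²)·P_inc = 99.7 W

P_delivered ≈ 99.7 W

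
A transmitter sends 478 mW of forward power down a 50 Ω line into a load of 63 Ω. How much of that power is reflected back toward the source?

Γ = (63 − 50)/(63 + 50) = 0.115
|Γ|² = 0.0132
P_refl = |Γ|²·P_inc = 6.33 mW, P_del = (1 − |Γ|²)·P_inc = 472 mW

P_reflected ≈ 6.33 mW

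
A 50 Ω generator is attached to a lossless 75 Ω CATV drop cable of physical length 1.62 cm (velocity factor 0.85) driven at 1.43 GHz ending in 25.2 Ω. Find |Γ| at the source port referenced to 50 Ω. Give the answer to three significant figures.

|Γ| ≈ 0.469

λ = v/f = 0.85·c / 1.43 GHz = 0.178 m
βl = 2π·l/λ = 2π × 0.0908 = 32.7°
tan(βl) = 0.642
Z_in = Z_0·(Z_L + jZ_0·tanβl)/(Z_0 + jZ_L·tanβl) = 34 + j40.8 Ω
Γ_s = (Z_in − Z_s)/(Z_in + Z_s) = (-16 + j40.8)/(84 + j40.8), |Γ_s| = 0.469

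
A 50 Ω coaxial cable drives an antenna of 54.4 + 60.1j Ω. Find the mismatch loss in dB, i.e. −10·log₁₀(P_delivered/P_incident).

mismatch loss ≈ 1.25 dB

Γ = (4.4 + j60.1)/(104.4 + j60.1), |Γ| = 0.5
|Γ|² = 0.25, so P_del/P_inc = 1 − |Γ|² = 0.75
ML = −10·log₁₀(1 − |Γ|²)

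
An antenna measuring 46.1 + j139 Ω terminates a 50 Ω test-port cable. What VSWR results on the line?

Γ = (Z_L − Z_0)/(Z_L + Z_0) = (-3.9 + j139)/(96.1 + j139)
|Γ| = 139/169 = 0.823
VSWR = (1 + |Γ|)/(1 − |Γ|) = 1.82/0.177

VSWR ≈ 10.3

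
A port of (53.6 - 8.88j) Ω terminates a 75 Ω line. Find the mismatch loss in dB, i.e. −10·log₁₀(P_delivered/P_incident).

Γ = (-21.4 − j8.88)/(128.6 − j8.88), |Γ| = 0.18
|Γ|² = 0.0323, so P_del/P_inc = 1 − |Γ|² = 0.968
ML = −10·log₁₀(1 − |Γ|²)

mismatch loss ≈ 0.143 dB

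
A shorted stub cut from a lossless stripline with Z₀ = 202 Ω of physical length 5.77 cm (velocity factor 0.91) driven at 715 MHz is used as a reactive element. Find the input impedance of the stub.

λ = v/f = 0.91·c / 715 MHz = 0.382 m
βl = 2π·l/λ = 2π × 0.151 = 54.4°
tan(βl) = 1.4
For a shorted stub, Z_in = jZ_0·tan(βl)

Z_in ≈ +j282 Ω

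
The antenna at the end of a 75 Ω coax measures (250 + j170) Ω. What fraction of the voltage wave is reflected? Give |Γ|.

|Γ| ≈ 0.665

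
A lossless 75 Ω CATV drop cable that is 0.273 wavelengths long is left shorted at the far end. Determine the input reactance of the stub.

βl = 2π × 0.273 = 98.3°
tan(βl) = -6.87
For a shorted stub, Z_in = jZ_0·tan(βl)

X_in ≈ -515 Ω (capacitive)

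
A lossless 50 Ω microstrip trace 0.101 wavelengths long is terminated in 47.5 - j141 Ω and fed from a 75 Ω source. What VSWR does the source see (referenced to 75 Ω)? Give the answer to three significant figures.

VSWR ≈ 12.5

βl = 2π × 0.101 = 36.4°
tan(βl) = 0.736
Z_in = Z_0·(Z_L + jZ_0·tanβl)/(Z_0 + jZ_L·tanβl) = 7.36 − j35.5 Ω
Γ_s = (Z_in − Z_s)/(Z_in + Z_s) = (-67.6 − j35.5)/(82.4 − j35.5), |Γ_s| = 0.852
VSWR = (1 + |Γ_s|)/(1 − |Γ_s|)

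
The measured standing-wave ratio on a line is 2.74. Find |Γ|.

|Γ| ≈ 0.465

|Γ| = (S − 1)/(S + 1) = (2.74 − 1)/(2.74 + 1) = 1.74/3.74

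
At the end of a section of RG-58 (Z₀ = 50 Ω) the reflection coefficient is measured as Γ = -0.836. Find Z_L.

Z_L = Z_0·(1 + Γ)/(1 − Γ) = 50·(0.164)/(1.84)

Z_L ≈ 4.47 Ω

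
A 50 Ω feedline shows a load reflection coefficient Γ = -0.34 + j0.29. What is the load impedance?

Z_L ≈ 21.3 + j15.4 Ω

Z_L = Z_0·(1 + Γ)/(1 − Γ) = 50·(0.66 + j0.29)/(1.34 − j0.29)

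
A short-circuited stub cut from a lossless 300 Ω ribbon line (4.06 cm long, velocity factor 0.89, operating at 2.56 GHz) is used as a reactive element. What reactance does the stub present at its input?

λ = v/f = 0.89·c / 2.56 GHz = 0.104 m
βl = 2π·l/λ = 2π × 0.389 = 140°
tan(βl) = -0.835
For a short-circuited stub, Z_in = jZ_0·tan(βl)

X_in ≈ -250 Ω (capacitive)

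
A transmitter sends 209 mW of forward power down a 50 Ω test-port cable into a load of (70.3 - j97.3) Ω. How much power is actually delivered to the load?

|Γ| = |(20.3 − j97.3)/(120.3 − j97.3)| = 0.642
|Γ|² = 0.413
P_refl = |Γ|²·P_inc = 86.3 mW, P_del = (1 − |Γ|²)·P_inc = 123 mW

P_delivered ≈ 123 mW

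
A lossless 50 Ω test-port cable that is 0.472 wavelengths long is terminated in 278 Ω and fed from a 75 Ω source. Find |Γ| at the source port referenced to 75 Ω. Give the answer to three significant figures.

|Γ| ≈ 0.588

βl = 2π × 0.472 = 170°
tan(βl) = -0.178
Z_in = Z_0·(Z_L + jZ_0·tanβl)/(Z_0 + jZ_L·tanβl) = 145 + j134 Ω
Γ_s = (Z_in − Z_s)/(Z_in + Z_s) = (70.1 + j134)/(220 + j134), |Γ_s| = 0.588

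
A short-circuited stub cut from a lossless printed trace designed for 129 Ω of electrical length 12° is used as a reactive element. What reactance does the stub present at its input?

X_in ≈ 27.4 Ω (inductive)

tan(βl) = 0.213
For a short-circuited stub, Z_in = jZ_0·tan(βl)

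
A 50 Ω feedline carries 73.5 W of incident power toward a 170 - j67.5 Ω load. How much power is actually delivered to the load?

P_delivered ≈ 47.2 W

|Γ| = |(120 − j67.5)/(220 − j67.5)| = 0.598
|Γ|² = 0.358
P_refl = |Γ|²·P_inc = 26.3 W, P_del = (1 − |Γ|²)·P_inc = 47.2 W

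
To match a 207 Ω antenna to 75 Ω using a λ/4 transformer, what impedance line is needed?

Z_qwt ≈ 125 Ω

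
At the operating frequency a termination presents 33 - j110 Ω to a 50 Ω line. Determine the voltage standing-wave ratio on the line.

Γ = (Z_L − Z_0)/(Z_L + Z_0) = (-17 − j110)/(83 − j110)
|Γ| = 111/138 = 0.808
VSWR = (1 + |Γ|)/(1 − |Γ|) = 1.81/0.192

VSWR ≈ 9.4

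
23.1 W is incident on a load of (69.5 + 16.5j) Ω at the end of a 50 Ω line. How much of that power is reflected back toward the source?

P_reflected ≈ 1.04 W

|Γ| = |(19.5 + j16.5)/(119.5 + j16.5)| = 0.212
|Γ|² = 0.0448
P_refl = |Γ|²·P_inc = 1.04 W, P_del = (1 − |Γ|²)·P_inc = 22.1 W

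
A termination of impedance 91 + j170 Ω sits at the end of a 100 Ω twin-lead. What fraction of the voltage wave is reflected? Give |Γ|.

Γ = (Z_L − Z_0)/(Z_L + Z_0) = (-9 + j170)/(191 + j170)
|Γ| = 170/256

|Γ| ≈ 0.666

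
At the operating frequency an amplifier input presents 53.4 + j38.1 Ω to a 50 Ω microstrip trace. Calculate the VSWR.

VSWR ≈ 2.06

Γ = (Z_L − Z_0)/(Z_L + Z_0) = (3.4 + j38.1)/(103.4 + j38.1)
|Γ| = 38.3/110 = 0.347
VSWR = (1 + |Γ|)/(1 − |Γ|) = 1.35/0.653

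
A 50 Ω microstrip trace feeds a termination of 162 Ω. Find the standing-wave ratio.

VSWR ≈ 3.24

For a purely resistive load, VSWR = R_L/Z_0 or Z_0/R_L (whichever > 1) = 162/50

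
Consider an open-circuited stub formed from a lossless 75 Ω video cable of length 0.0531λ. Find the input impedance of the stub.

βl = 2π × 0.0531 = 19.1°
tan(βl) = 0.347
For an open-circuited stub, Z_in = −jZ_0·cot(βl) = −jZ_0/tan(βl)

Z_in ≈ −j216 Ω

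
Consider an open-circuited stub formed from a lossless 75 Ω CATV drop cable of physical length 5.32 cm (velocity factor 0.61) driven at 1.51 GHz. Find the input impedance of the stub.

λ = v/f = 0.61·c / 1.51 GHz = 0.121 m
βl = 2π·l/λ = 2π × 0.439 = 158°
tan(βl) = -0.403
For an open-circuited stub, Z_in = −jZ_0·cot(βl) = −jZ_0/tan(βl)

Z_in ≈ +j186 Ω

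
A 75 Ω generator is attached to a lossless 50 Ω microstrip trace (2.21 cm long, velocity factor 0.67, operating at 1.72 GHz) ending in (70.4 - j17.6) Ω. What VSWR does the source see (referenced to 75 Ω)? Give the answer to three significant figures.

VSWR ≈ 2.34

λ = v/f = 0.67·c / 1.72 GHz = 0.117 m
βl = 2π·l/λ = 2π × 0.189 = 68.1°
tan(βl) = 2.49
Z_in = Z_0·(Z_L + jZ_0·tanβl)/(Z_0 + jZ_L·tanβl) = 32.1 − j2.94 Ω
Γ_s = (Z_in − Z_s)/(Z_in + Z_s) = (-42.9 − j2.94)/(107 − j2.94), |Γ_s| = 0.402
VSWR = (1 + |Γ_s|)/(1 − |Γ_s|)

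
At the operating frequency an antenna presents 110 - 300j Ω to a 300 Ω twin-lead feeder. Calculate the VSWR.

Γ = (Z_L − Z_0)/(Z_L + Z_0) = (-190 − j300)/(410 − j300)
|Γ| = 355/508 = 0.699
VSWR = (1 + |Γ|)/(1 − |Γ|) = 1.7/0.301

VSWR ≈ 5.64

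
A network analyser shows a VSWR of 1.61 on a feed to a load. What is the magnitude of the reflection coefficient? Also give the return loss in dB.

|Γ| ≈ 0.234; return loss ≈ 12.6 dB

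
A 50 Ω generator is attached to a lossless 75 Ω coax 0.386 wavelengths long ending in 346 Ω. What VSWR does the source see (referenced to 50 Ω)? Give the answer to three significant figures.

VSWR ≈ 5.3

βl = 2π × 0.386 = 139°
tan(βl) = -0.871
Z_in = Z_0·(Z_L + jZ_0·tanβl)/(Z_0 + jZ_L·tanβl) = 35.5 + j77.3 Ω
Γ_s = (Z_in − Z_s)/(Z_in + Z_s) = (-14.5 + j77.3)/(85.5 + j77.3), |Γ_s| = 0.682
VSWR = (1 + |Γ_s|)/(1 − |Γ_s|)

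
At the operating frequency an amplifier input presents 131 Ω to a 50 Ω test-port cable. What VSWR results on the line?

Γ = (131 − 50)/(131 + 50) = 0.448
VSWR = (1 + 0.448)/(1 − 0.448)

VSWR ≈ 2.62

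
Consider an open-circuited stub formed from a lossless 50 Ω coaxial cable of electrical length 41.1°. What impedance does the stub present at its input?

tan(βl) = 0.872
For an open-circuited stub, Z_in = −jZ_0·cot(βl) = −jZ_0/tan(βl)

Z_in ≈ −j57.3 Ω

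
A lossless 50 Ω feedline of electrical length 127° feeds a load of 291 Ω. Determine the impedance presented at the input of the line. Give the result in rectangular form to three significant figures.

tan(βl) = tan(127°) = -1.33
Z_in = Z_0·(Z_L + jZ_0·tanβl)/(Z_0 + jZ_L·tanβl)
     = 50·(291 − j66.4)/(50 − j386)

Z_in ≈ 13.2 + j36 Ω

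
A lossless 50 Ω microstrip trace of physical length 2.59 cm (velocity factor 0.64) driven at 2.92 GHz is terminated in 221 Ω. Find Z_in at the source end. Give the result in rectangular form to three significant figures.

λ = v/f = 0.64·c / 2.92 GHz = 0.0658 m
βl = 2π·l/λ = 2π × 0.394 = 142°
tan(βl) = tan(142°) = -0.787
Z_in = Z_0·(Z_L + jZ_0·tanβl)/(Z_0 + jZ_L·tanβl)
     = 50·(221 − j39.3)/(50 − j174)

Z_in ≈ 27.3 + j55.7 Ω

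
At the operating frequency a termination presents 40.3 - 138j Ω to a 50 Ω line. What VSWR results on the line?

Γ = (Z_L − Z_0)/(Z_L + Z_0) = (-9.7 − j138)/(90.3 − j138)
|Γ| = 138/165 = 0.839
VSWR = (1 + |Γ|)/(1 − |Γ|) = 1.84/0.161

VSWR ≈ 11.4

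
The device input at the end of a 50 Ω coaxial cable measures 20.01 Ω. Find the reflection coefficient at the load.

Γ = -0.428

Γ = (Z_L − Z_0)/(Z_L + Z_0) = (20.01 − 50)/(20.01 + 50) = -29.99/70.01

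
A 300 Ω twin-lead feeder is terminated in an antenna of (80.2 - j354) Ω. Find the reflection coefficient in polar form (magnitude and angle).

Γ = (Z_L − Z_0)/(Z_L + Z_0) = (-219.8 − j354)/(380.2 − j354)
|Γ| = 417/519 = 0.802

Γ ≈ 0.802 ∠ -78.9°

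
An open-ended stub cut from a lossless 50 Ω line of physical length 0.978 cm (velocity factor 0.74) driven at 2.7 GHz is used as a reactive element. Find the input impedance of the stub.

Z_in ≈ −j54 Ω

λ = v/f = 0.74·c / 2.7 GHz = 0.0822 m
βl = 2π·l/λ = 2π × 0.119 = 42.8°
tan(βl) = 0.927
For an open-ended stub, Z_in = −jZ_0·cot(βl) = −jZ_0/tan(βl)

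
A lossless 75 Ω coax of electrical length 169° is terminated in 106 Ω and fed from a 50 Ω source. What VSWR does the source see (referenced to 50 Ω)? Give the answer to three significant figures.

tan(βl) = -0.194
Z_in = Z_0·(Z_L + jZ_0·tanβl)/(Z_0 + jZ_L·tanβl) = 102 + j13.5 Ω
Γ_s = (Z_in − Z_s)/(Z_in + Z_s) = (52.3 + j13.5)/(152 + j13.5), |Γ_s| = 0.353
VSWR = (1 + |Γ_s|)/(1 − |Γ_s|)

VSWR ≈ 2.09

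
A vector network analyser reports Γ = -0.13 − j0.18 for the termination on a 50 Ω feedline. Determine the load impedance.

Z_L = Z_0·(1 + Γ)/(1 − Γ) = 50·(0.87 − j0.18)/(1.13 + j0.18)

Z_L ≈ 36.3 − j13.7 Ω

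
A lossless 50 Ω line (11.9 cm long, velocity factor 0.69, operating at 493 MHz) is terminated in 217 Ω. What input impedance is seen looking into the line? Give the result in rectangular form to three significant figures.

Z_in ≈ 12 + j10.1 Ω

λ = v/f = 0.69·c / 493 MHz = 0.42 m
βl = 2π·l/λ = 2π × 0.283 = 102°
tan(βl) = tan(102°) = -4.69
Z_in = Z_0·(Z_L + jZ_0·tanβl)/(Z_0 + jZ_L·tanβl)
     = 50·(217 − j235)/(50 − j1020)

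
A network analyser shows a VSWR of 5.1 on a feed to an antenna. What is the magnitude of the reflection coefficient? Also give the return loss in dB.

|Γ| = (S − 1)/(S + 1) = (5.1 − 1)/(5.1 + 1) = 4.1/6.1
RL = −20·log₁₀|Γ| = −20·log₁₀(0.672)

|Γ| ≈ 0.672; return loss ≈ 3.45 dB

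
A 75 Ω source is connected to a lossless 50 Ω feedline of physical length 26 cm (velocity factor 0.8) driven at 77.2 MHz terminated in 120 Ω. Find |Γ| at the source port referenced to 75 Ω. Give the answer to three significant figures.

λ = v/f = 0.8·c / 77.2 MHz = 3.11 m
βl = 2π·l/λ = 2π × 0.0836 = 30.1°
tan(βl) = 0.58
Z_in = Z_0·(Z_L + jZ_0·tanβl)/(Z_0 + jZ_L·tanβl) = 54.6 − j47 Ω
Γ_s = (Z_in − Z_s)/(Z_in + Z_s) = (-20.4 − j47)/(130 − j47), |Γ_s| = 0.372

|Γ| ≈ 0.372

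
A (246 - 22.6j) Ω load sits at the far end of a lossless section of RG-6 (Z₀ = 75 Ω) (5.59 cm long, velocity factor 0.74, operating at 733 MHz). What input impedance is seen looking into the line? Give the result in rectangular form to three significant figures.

λ = v/f = 0.74·c / 733 MHz = 0.303 m
βl = 2π·l/λ = 2π × 0.185 = 66.4°
tan(βl) = tan(66.4°) = 2.29
Z_in = Z_0·(Z_L + jZ_0·tanβl)/(Z_0 + jZ_L·tanβl)
     = 75·(246 + j149)/(127 + j564)

Z_in ≈ 25.9 − j26.9 Ω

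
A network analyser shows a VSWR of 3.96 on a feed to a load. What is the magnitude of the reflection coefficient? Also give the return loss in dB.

|Γ| ≈ 0.597; return loss ≈ 4.48 dB

|Γ| = (S − 1)/(S + 1) = (3.96 − 1)/(3.96 + 1) = 2.96/4.96
RL = −20·log₁₀|Γ| = −20·log₁₀(0.597)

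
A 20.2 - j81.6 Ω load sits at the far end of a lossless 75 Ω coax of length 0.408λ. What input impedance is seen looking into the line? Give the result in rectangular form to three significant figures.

βl = 2π × 0.408 = 147°
tan(βl) = tan(147°) = -0.652
Z_in = Z_0·(Z_L + jZ_0·tanβl)/(Z_0 + jZ_L·tanβl)
     = 75·(20.2 − j131)/(21.8 − j13.2)

Z_in ≈ 250 − j298 Ω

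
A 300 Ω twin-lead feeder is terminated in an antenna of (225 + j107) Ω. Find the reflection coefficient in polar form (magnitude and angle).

Γ = (Z_L − Z_0)/(Z_L + Z_0) = (-75 + j107)/(525 + j107)
|Γ| = 131/536 = 0.244

Γ ≈ 0.244 ∠ 114°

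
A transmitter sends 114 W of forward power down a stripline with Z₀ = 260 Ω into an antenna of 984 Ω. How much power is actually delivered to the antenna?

Γ = (984 − 260)/(984 + 260) = 0.582
|Γ|² = 0.339
P_refl = |Γ|²·P_inc = 38.6 W, P_del = (1 − |Γ|²)·P_inc = 75.4 W

P_delivered ≈ 75.4 W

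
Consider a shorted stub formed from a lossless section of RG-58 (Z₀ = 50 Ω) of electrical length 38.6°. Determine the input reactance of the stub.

X_in ≈ 39.9 Ω (inductive)

tan(βl) = 0.798
For a shorted stub, Z_in = jZ_0·tan(βl)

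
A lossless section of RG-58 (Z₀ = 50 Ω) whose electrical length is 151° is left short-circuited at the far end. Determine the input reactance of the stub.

X_in ≈ -27.7 Ω (capacitive)

tan(βl) = -0.554
For a short-circuited stub, Z_in = jZ_0·tan(βl)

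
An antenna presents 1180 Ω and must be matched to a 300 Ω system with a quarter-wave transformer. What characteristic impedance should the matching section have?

Z_qwt ≈ 595 Ω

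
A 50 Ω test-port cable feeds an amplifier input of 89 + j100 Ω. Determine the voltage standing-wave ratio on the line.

VSWR ≈ 4.36

Γ = (Z_L − Z_0)/(Z_L + Z_0) = (39 + j100)/(139 + j100)
|Γ| = 107/171 = 0.627
VSWR = (1 + |Γ|)/(1 − |Γ|) = 1.63/0.373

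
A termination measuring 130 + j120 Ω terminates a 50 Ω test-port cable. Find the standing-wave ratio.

Γ = (Z_L − Z_0)/(Z_L + Z_0) = (80 + j120)/(180 + j120)
|Γ| = 144/216 = 0.667
VSWR = (1 + |Γ|)/(1 − |Γ|) = 1.67/0.333

VSWR ≈ 5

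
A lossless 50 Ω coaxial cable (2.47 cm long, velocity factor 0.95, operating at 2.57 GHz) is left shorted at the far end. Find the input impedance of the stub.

Z_in ≈ +j289 Ω

λ = v/f = 0.95·c / 2.57 GHz = 0.111 m
βl = 2π·l/λ = 2π × 0.223 = 80.2°
tan(βl) = 5.78
For a shorted stub, Z_in = jZ_0·tan(βl)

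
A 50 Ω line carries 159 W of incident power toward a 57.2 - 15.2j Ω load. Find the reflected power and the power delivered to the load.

P_reflected ≈ 3.84 W; P_delivered ≈ 155 W

|Γ| = |(7.2 − j15.2)/(107.2 − j15.2)| = 0.155
|Γ|² = 0.0241
P_refl = |Γ|²·P_inc = 3.84 W, P_del = (1 − |Γ|²)·P_inc = 155 W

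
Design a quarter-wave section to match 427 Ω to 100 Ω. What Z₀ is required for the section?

Z_qwt ≈ 207 Ω

Z_qwt = √(Z_0·R_L) = √(100 × 427) = √42700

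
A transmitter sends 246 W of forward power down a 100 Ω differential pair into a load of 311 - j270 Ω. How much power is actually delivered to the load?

P_delivered ≈ 127 W

|Γ| = |(211 − j270)/(411 − j270)| = 0.697
|Γ|² = 0.486
P_refl = |Γ|²·P_inc = 119 W, P_del = (1 − |Γ|²)·P_inc = 127 W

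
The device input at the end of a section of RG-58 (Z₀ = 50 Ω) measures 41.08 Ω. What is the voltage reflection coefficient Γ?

Γ = -0.0979

Γ = (Z_L − Z_0)/(Z_L + Z_0) = (41.08 − 50)/(41.08 + 50) = -8.92/91.08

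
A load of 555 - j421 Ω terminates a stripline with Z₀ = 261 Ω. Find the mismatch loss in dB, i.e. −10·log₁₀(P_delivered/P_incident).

Γ = (294 − j421)/(816 − j421), |Γ| = 0.559
|Γ|² = 0.313, so P_del/P_inc = 1 − |Γ|² = 0.687
ML = −10·log₁₀(1 − |Γ|²)

mismatch loss ≈ 1.63 dB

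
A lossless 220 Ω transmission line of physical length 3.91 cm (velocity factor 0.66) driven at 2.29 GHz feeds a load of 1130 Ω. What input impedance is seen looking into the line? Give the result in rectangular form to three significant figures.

Z_in ≈ 351 + j490 Ω

λ = v/f = 0.66·c / 2.29 GHz = 0.0865 m
βl = 2π·l/λ = 2π × 0.452 = 163°
tan(βl) = tan(163°) = -0.31
Z_in = Z_0·(Z_L + jZ_0·tanβl)/(Z_0 + jZ_L·tanβl)
     = 220·(1130 − j68.1)/(220 − j350)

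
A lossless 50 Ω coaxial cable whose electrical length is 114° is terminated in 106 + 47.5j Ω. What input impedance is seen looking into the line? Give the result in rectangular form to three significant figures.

Z_in ≈ 19.7 + j9.28 Ω

tan(βl) = tan(114°) = -2.25
Z_in = Z_0·(Z_L + jZ_0·tanβl)/(Z_0 + jZ_L·tanβl)
     = 50·(106 − j64.8)/(157 − j238)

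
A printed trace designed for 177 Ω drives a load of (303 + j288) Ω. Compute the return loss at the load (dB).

Γ = (126 + j288)/(480 + j288), |Γ| = 0.562
RL = −20·log₁₀|Γ| = −20·log₁₀(0.562)

RL ≈ 5.01 dB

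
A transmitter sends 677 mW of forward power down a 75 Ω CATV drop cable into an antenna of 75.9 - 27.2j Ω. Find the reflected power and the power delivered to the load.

|Γ| = |(0.9 − j27.2)/(150.9 − j27.2)| = 0.177
|Γ|² = 0.0315
P_refl = |Γ|²·P_inc = 21.3 mW, P_del = (1 − |Γ|²)·P_inc = 656 mW

P_reflected ≈ 21.3 mW; P_delivered ≈ 656 mW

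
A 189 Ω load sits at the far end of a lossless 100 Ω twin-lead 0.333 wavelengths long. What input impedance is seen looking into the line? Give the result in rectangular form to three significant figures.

βl = 2π × 0.333 = 120°
tan(βl) = tan(120°) = -1.74
Z_in = Z_0·(Z_L + jZ_0·tanβl)/(Z_0 + jZ_L·tanβl)
     = 100·(189 − j174)/(100 − j329)

Z_in ≈ 64.4 + j37.9 Ω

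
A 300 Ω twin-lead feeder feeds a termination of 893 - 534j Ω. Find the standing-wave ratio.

Γ = (Z_L − Z_0)/(Z_L + Z_0) = (593 − j534)/(1193 − j534)
|Γ| = 798/1310 = 0.611
VSWR = (1 + |Γ|)/(1 − |Γ|) = 1.61/0.389

VSWR ≈ 4.14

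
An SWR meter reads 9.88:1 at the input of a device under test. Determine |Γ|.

|Γ| = (S − 1)/(S + 1) = (9.88 − 1)/(9.88 + 1) = 8.88/10.9

|Γ| ≈ 0.816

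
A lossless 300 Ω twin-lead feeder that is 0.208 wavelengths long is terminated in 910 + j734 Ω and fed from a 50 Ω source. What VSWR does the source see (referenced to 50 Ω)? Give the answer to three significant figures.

βl = 2π × 0.208 = 74.9°
tan(βl) = 3.7
Z_in = Z_0·(Z_L + jZ_0·tanβl)/(Z_0 + jZ_L·tanβl) = 70.1 − j131 Ω
Γ_s = (Z_in − Z_s)/(Z_in + Z_s) = (20.1 − j131)/(120 − j131), |Γ_s| = 0.747
VSWR = (1 + |Γ_s|)/(1 − |Γ_s|)

VSWR ≈ 6.89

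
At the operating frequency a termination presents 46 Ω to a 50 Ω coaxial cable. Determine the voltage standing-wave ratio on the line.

VSWR ≈ 1.09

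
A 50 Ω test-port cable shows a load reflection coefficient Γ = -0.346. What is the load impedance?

Z_L ≈ 24.3 Ω

Z_L = Z_0·(1 + Γ)/(1 − Γ) = 50·(0.654)/(1.35)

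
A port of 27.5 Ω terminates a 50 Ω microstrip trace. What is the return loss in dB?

Γ = (27.5 − 50)/(27.5 + 50) = -0.29
RL = −20·log₁₀|Γ| = −20·log₁₀(0.29)

RL ≈ 10.7 dB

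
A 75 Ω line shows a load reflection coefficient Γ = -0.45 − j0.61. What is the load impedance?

Z_L = Z_0·(1 + Γ)/(1 − Γ) = 75·(0.55 − j0.61)/(1.45 + j0.61)

Z_L ≈ 12.9 − j37 Ω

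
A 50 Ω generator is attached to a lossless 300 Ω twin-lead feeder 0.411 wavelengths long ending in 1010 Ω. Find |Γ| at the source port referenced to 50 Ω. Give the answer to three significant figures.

|Γ| ≈ 0.876

βl = 2π × 0.411 = 148°
tan(βl) = -0.626
Z_in = Z_0·(Z_L + jZ_0·tanβl)/(Z_0 + jZ_L·tanβl) = 258 + j357 Ω
Γ_s = (Z_in − Z_s)/(Z_in + Z_s) = (208 + j357)/(308 + j357), |Γ_s| = 0.876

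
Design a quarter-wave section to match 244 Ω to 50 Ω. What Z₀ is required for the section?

Z_qwt = √(Z_0·R_L) = √(50 × 244) = √12200

Z_qwt ≈ 110 Ω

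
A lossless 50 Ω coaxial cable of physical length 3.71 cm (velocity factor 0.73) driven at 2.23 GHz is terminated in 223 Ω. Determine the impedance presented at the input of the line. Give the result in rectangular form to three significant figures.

λ = v/f = 0.73·c / 2.23 GHz = 0.0982 m
βl = 2π·l/λ = 2π × 0.378 = 136°
tan(βl) = tan(136°) = -0.966
Z_in = Z_0·(Z_L + jZ_0·tanβl)/(Z_0 + jZ_L·tanβl)
     = 50·(223 − j48.3)/(50 − j215)

Z_in ≈ 22 + j46.7 Ω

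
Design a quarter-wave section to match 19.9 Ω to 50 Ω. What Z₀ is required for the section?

Z_qwt = √(Z_0·R_L) = √(50 × 19.9) = √995

Z_qwt ≈ 31.5 Ω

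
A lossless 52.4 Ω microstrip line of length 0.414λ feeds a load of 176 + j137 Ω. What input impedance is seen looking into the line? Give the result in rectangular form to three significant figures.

βl = 2π × 0.414 = 149°
tan(βl) = tan(149°) = -0.6
Z_in = Z_0·(Z_L + jZ_0·tanβl)/(Z_0 + jZ_L·tanβl)
     = 52.4·(176 + j106)/(135 − j106)

Z_in ≈ 22.5 + j58.7 Ω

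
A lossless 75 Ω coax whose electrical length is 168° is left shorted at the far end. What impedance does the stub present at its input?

tan(βl) = -0.213
For a shorted stub, Z_in = jZ_0·tan(βl)

Z_in ≈ −j15.9 Ω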